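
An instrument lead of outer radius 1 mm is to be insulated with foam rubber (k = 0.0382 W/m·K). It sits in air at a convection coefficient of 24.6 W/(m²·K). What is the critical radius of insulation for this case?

r_cr ≈ 1.55 mm

For a cylinder r_cr = k/h = 0.0382/24.6
r_cr = 1.55 mm; since the bare radius (1 mm) is below r_cr, adding a thin layer of insulation will *increase* heat loss.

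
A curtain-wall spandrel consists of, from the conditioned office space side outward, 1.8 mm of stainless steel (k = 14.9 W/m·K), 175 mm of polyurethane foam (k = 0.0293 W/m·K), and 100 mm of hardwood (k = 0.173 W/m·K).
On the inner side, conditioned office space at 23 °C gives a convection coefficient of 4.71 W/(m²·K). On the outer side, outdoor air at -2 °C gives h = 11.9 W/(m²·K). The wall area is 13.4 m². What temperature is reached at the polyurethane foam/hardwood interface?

Using the resistance-network approach (series):
R_inner film = 1/(h_i·A) = 1/(4.71×13.4) = 0.01584 K/W
R_stainless steel = L/(kA) = 0.0018/(14.9×13.4) = 9.015×10^-6 K/W
R_polyurethane foam = L/(kA) = 0.175/(0.0293×13.4) = 0.4457 K/W
R_hardwood = L/(kA) = 0.1/(0.173×13.4) = 0.04314 K/W
R_outer film = 1/(h_o·A) = 1/(11.9×13.4) = 0.006271 K/W
R_total = 0.511 K/W;  Q = ΔT/R_total = 25/0.511 = 48.93 W
T_interface = T_inner − Q·ΣR(inner→interface) = 23 − 48.9×0.4616

T ≈ 0.417 °C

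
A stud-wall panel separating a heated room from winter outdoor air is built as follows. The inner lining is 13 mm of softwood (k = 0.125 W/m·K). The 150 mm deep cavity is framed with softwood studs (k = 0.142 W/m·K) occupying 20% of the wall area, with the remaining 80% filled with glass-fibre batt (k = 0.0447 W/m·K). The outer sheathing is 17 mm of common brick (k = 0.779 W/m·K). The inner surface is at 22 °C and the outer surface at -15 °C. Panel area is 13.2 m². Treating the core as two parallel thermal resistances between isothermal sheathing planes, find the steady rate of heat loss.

Sheathing layers in series; stud and cavity paths in parallel between them.
R_inner = 0.013/(0.125×13.2) = 0.007879 K/W
R_stud  = 0.15/(0.142×0.2×13.2) = 0.4001 K/W
R_cav   = 0.15/(0.0447×0.8×13.2) = 0.3178 K/W
1/R_core = 1/R_stud + 1/R_cav → R_core = 0.1771 K/W
R_outer = 0.017/(0.779×13.2) = 0.001653 K/W
R_total = 0.1866 K/W
Q = ΔT/R_total = 37/0.1866

Q ≈ 198 W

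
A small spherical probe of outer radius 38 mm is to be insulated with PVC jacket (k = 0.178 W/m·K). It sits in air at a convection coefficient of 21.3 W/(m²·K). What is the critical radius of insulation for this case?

For a sphere r_cr = 2k/h = 2×0.178/21.3
r_cr = 16.7 mm; since the bare radius (38 mm) is above r_cr, any added insulation will reduce heat loss.

r_cr ≈ 16.7 mm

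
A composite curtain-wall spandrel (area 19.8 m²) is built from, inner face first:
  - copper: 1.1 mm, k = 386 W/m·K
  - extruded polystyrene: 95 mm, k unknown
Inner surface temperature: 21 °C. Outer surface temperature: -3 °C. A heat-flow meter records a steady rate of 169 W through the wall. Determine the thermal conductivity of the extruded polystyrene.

k ≈ 0.0338 W/(m·K)

Treating each layer as a thermal resistance in series:
R_copper = L/(kA) = 0.0011/(386×19.8) = 1.439×10^-7 K/W
Sum of known resistances R_other = 1.439×10^-7 K/W
Total R = ΔT/Q = 24/169 = 0.142 K/W
R_extruded polystyrene = R_total − R_other = 0.142 K/W
k = L/(R·A) = 0.095/(0.142×19.8)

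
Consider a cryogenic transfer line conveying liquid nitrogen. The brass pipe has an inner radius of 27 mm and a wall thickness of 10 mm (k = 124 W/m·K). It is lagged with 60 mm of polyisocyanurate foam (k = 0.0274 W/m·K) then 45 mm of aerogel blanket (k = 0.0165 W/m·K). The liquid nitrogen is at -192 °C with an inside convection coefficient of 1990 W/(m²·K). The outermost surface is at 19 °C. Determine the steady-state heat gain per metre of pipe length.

Per-layer cylindrical resistances, series-summed:
R_inner film = 1/(h_i·2πr₁L) = 1/(1990×2π×0.027×1) = 0.002962 K/W
R_brass pipe wall = ln(37/27)/(2π×124×1) = 4.044×10^-4 K/W
R_polyisocyanurate foam = ln(97/37)/(2π×0.0274×1) = 5.598 K/W
R_aerogel blanket = ln(142/97)/(2π×0.0165×1) = 3.676 K/W
R_total = 9.278 K/W
Q = ΔT/R_total = 211/9.278

q′ ≈ 22.7 W/m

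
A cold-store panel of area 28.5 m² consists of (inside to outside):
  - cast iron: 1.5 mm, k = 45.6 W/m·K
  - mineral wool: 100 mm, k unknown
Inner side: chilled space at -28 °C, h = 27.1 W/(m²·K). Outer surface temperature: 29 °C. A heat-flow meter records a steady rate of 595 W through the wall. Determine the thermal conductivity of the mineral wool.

Thermal resistances in series:
R_inner film = 1/(h_i·A) = 1/(27.1×28.5) = 0.001295 K/W
R_cast iron = L/(kA) = 0.0015/(45.6×28.5) = 1.154×10^-6 K/W
Sum of known resistances R_other = 0.001296 K/W
Total R = ΔT/Q = 57/595 = 0.0958 K/W
R_mineral wool = R_total − R_other = 0.0945 K/W
k = L/(R·A) = 0.1/(0.0945×28.5)

k ≈ 0.0371 W/(m·K)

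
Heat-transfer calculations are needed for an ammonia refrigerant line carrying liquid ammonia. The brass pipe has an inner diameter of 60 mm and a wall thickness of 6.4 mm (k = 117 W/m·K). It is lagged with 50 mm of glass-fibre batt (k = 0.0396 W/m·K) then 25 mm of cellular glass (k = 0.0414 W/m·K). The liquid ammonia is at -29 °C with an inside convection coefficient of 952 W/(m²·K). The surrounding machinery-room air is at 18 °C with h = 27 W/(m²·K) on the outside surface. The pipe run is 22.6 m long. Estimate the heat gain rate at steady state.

Cylindrical conduction, so R = ln(r₂/r₁)/(2πkL) per layer, in series:
R_inner film = 1/(h_i·2πr₁L) = 1/(952×2π×0.03×22.6) = 2.466×10^-4 K/W
R_brass pipe wall = ln(36.4/30)/(2π×117×22.6) = 1.164×10^-5 K/W
R_glass-fibre batt = ln(86.4/36.4)/(2π×0.0396×22.6) = 0.1537 K/W
R_cellular glass = ln(111.4/86.4)/(2π×0.0414×22.6) = 0.04323 K/W
R_outer film = 1/(h_o·2πr_oL) = 1/(27×2π×0.1114×22.6) = 0.002341 K/W
R_total = 0.1996 K/W
Q = ΔT/R_total = 47/0.1996

Q ≈ 236 W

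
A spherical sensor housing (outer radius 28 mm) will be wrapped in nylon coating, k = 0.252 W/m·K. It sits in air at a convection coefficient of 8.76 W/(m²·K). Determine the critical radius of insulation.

r_cr ≈ 57.5 mm

For a sphere r_cr = 2k/h = 2×0.252/8.76
r_cr = 57.5 mm; since the bare radius (28 mm) is below r_cr, adding a thin layer of insulation will *increase* heat loss.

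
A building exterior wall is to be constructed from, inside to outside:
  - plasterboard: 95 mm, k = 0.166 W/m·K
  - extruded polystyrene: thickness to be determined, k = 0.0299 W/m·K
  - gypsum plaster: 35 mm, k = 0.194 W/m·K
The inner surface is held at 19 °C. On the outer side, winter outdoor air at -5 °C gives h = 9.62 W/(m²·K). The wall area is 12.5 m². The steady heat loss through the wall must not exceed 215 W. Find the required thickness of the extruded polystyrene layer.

L ≈ 16.1 mm

Model the wall as resistances in series:
R_plasterboard = L/(kA) = 0.095/(0.166×12.5) = 0.04578 K/W
R_gypsum plaster = L/(kA) = 0.035/(0.194×12.5) = 0.01443 K/W
R_outer film = 1/(h_o·A) = 1/(9.62×12.5) = 0.008316 K/W
Sum of the known resistances R_other = 0.06853 K/W
Required total resistance R_tot = ΔT/Q_allow = 24/215 = 0.1116 K/W
R_extruded polystyrene = R_tot − R_other = 0.0431 K/W
L = R·k·A = 0.0431×0.0299×12.5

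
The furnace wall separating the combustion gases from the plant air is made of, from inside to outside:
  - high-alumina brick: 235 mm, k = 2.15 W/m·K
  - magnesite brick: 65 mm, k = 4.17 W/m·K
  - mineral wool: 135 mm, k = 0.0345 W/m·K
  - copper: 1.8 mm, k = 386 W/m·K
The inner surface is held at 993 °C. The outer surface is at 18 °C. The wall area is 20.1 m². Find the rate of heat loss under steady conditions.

Q ≈ 4850 W

Thermal resistances in series:
R_high-alumina brick = L/(kA) = 0.235/(2.15×20.1) = 0.005438 K/W
R_magnesite brick = L/(kA) = 0.065/(4.17×20.1) = 7.755×10^-4 K/W
R_mineral wool = L/(kA) = 0.135/(0.0345×20.1) = 0.1947 K/W
R_copper = L/(kA) = 0.0018/(386×20.1) = 2.32×10^-7 K/W
R_total = 0.2009 K/W
Q = ΔT / R_total = 975 / 0.2009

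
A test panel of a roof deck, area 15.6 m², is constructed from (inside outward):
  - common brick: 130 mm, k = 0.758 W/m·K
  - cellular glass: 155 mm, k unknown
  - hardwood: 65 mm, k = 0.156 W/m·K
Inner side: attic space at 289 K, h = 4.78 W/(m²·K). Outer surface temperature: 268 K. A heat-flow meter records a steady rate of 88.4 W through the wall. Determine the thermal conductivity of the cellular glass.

Thermal resistances in series:
R_inner film = 1/(h_i·A) = 1/(4.78×15.6) = 0.01341 K/W
R_common brick = L/(kA) = 0.13/(0.758×15.6) = 0.01099 K/W
R_hardwood = L/(kA) = 0.065/(0.156×15.6) = 0.02671 K/W
Sum of known resistances R_other = 0.05111 K/W
Total R = ΔT/Q = 21/88.4 = 0.2376 K/W
R_cellular glass = R_total − R_other = 0.1864 K/W
k = L/(R·A) = 0.155/(0.1864×15.6)

k ≈ 0.0533 W/(m·K)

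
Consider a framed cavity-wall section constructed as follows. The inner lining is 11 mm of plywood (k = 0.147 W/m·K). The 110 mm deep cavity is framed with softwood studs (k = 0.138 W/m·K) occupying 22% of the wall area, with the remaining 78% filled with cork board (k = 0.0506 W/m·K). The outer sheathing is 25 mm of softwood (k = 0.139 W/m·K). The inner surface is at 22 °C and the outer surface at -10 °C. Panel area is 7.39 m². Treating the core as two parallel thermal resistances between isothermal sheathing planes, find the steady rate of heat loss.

Q ≈ 129 W

Sheathing layers in series; stud and cavity paths in parallel between them.
R_inner = 0.011/(0.147×7.39) = 0.01013 K/W
R_stud  = 0.11/(0.138×0.22×7.39) = 0.4903 K/W
R_cav   = 0.11/(0.0506×0.78×7.39) = 0.3771 K/W
1/R_core = 1/R_stud + 1/R_cav → R_core = 0.2132 K/W
R_outer = 0.025/(0.139×7.39) = 0.02434 K/W
R_total = 0.2476 K/W
Q = ΔT/R_total = 32/0.2476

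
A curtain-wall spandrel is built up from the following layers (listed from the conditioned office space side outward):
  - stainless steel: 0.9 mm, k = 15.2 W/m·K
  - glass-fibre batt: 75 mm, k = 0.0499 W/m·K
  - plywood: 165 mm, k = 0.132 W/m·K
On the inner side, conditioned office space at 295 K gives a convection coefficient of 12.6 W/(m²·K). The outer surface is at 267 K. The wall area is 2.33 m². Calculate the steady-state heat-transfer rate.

Model the wall as resistances in series:
R_inner film = 1/(h_i·A) = 1/(12.6×2.33) = 0.03406 K/W
R_stainless steel = L/(kA) = 0.0009/(15.2×2.33) = 2.541×10^-5 K/W
R_glass-fibre batt = L/(kA) = 0.075/(0.0499×2.33) = 0.6451 K/W
R_plywood = L/(kA) = 0.165/(0.132×2.33) = 0.5365 K/W
R_total = 1.216 K/W
Q = ΔT / R_total = 28 / 1.216

Q ≈ 23 W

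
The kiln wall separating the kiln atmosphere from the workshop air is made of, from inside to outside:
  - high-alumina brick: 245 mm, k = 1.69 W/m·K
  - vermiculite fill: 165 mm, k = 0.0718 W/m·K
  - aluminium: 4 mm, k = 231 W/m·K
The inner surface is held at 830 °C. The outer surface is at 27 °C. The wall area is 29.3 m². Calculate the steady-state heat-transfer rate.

Q ≈ 9630 W

Treating each layer as a thermal resistance in series:
R_high-alumina brick = L/(kA) = 0.245/(1.69×29.3) = 0.004948 K/W
R_vermiculite fill = L/(kA) = 0.165/(0.0718×29.3) = 0.07843 K/W
R_aluminium = L/(kA) = 0.004/(231×29.3) = 5.91×10^-7 K/W
R_total = 0.08338 K/W
Q = ΔT / R_total = 803 / 0.08338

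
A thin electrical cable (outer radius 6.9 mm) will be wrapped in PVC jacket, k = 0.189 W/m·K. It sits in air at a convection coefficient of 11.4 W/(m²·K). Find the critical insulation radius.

r_cr ≈ 16.6 mm

For a cylinder r_cr = k/h = 0.189/11.4
r_cr = 16.6 mm; since the bare radius (6.9 mm) is below r_cr, adding a thin layer of insulation will *increase* heat loss.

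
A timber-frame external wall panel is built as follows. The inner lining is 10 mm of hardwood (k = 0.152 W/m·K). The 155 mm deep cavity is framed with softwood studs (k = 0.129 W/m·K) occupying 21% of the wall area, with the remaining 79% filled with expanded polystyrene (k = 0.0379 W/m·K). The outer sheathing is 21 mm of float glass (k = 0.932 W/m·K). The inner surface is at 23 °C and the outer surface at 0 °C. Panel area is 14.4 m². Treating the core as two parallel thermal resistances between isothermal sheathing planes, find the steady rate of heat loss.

Q ≈ 118 W

Sheathing layers in series; stud and cavity paths in parallel between them.
R_inner = 0.01/(0.152×14.4) = 0.004569 K/W
R_stud  = 0.155/(0.129×0.21×14.4) = 0.3973 K/W
R_cav   = 0.155/(0.0379×0.79×14.4) = 0.3595 K/W
1/R_core = 1/R_stud + 1/R_cav → R_core = 0.1887 K/W
R_outer = 0.021/(0.932×14.4) = 0.001565 K/W
R_total = 0.1949 K/W
Q = ΔT/R_total = 23/0.1949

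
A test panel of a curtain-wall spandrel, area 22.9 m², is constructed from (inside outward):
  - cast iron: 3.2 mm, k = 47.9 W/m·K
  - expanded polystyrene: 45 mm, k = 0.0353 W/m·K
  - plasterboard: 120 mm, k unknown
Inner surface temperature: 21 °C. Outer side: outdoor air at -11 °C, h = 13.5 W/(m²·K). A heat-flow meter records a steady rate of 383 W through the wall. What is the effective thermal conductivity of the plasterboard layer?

Series thermal resistances:
R_cast iron = L/(kA) = 0.0032/(47.9×22.9) = 2.917×10^-6 K/W
R_expanded polystyrene = L/(kA) = 0.045/(0.0353×22.9) = 0.05567 K/W
R_outer film = 1/(h_o·A) = 1/(13.5×22.9) = 0.003235 K/W
Sum of known resistances R_other = 0.05891 K/W
Total R = ΔT/Q = 32/383 = 0.08355 K/W
R_plasterboard = R_total − R_other = 0.02465 K/W
k = L/(R·A) = 0.12/(0.02465×22.9)

k ≈ 0.213 W/(m·K)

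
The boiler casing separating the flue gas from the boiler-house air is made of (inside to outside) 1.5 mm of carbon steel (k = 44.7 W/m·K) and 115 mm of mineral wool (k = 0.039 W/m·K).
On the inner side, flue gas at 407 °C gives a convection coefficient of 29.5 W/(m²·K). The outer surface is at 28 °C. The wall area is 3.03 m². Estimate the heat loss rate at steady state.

Treating each layer as a thermal resistance in series:
R_inner film = 1/(h_i·A) = 1/(29.5×3.03) = 0.01119 K/W
R_carbon steel = L/(kA) = 0.0015/(44.7×3.03) = 1.107×10^-5 K/W
R_mineral wool = L/(kA) = 0.115/(0.039×3.03) = 0.9732 K/W
R_total = 0.9844 K/W
Q = ΔT / R_total = 379 / 0.9844

Q ≈ 385 W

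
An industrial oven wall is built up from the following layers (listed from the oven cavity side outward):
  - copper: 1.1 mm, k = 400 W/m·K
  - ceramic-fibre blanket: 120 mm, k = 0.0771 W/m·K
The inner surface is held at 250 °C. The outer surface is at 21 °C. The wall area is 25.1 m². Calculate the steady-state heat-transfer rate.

Q ≈ 3690 W

Model the wall as resistances in series:
R_copper = L/(kA) = 0.0011/(400×25.1) = 1.096×10^-7 K/W
R_ceramic-fibre blanket = L/(kA) = 0.12/(0.0771×25.1) = 0.06201 K/W
R_total = 0.06201 K/W
Q = ΔT / R_total = 229 / 0.06201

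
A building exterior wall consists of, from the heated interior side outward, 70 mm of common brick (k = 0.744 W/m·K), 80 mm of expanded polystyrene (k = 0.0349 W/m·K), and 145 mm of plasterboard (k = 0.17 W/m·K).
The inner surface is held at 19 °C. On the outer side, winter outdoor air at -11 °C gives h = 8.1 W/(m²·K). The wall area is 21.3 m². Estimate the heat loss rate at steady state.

Q ≈ 190 W

Model the wall as resistances in series:
R_common brick = L/(kA) = 0.07/(0.744×21.3) = 0.004417 K/W
R_expanded polystyrene = L/(kA) = 0.08/(0.0349×21.3) = 0.1076 K/W
R_plasterboard = L/(kA) = 0.145/(0.17×21.3) = 0.04004 K/W
R_outer film = 1/(h_o·A) = 1/(8.1×21.3) = 0.005796 K/W
R_total = 0.1579 K/W
Q = ΔT / R_total = 30 / 0.1579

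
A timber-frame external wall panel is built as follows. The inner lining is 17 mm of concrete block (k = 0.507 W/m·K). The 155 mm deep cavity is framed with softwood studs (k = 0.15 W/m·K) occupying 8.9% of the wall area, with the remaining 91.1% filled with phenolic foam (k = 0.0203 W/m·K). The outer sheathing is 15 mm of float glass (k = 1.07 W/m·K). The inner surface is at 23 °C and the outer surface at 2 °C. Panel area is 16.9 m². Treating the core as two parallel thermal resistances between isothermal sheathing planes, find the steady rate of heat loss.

Q ≈ 72.2 W

Sheathing layers in series; stud and cavity paths in parallel between them.
R_inner = 0.017/(0.507×16.9) = 0.001984 K/W
R_stud  = 0.155/(0.15×0.089×16.9) = 0.687 K/W
R_cav   = 0.155/(0.0203×0.911×16.9) = 0.4959 K/W
1/R_core = 1/R_stud + 1/R_cav → R_core = 0.288 K/W
R_outer = 0.015/(1.07×16.9) = 8.295×10^-4 K/W
R_total = 0.2908 K/W
Q = ΔT/R_total = 21/0.2908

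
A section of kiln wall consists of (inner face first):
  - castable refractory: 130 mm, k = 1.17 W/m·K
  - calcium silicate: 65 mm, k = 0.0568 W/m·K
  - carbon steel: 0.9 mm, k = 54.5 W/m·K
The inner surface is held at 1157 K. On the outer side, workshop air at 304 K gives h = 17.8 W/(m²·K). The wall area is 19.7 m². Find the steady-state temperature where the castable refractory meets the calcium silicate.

T ≈ 1080 K

Model the wall as resistances in series:
R_castable refractory = L/(kA) = 0.13/(1.17×19.7) = 0.00564 K/W
R_calcium silicate = L/(kA) = 0.065/(0.0568×19.7) = 0.05809 K/W
R_carbon steel = L/(kA) = 0.0009/(54.5×19.7) = 8.383×10^-7 K/W
R_outer film = 1/(h_o·A) = 1/(17.8×19.7) = 0.002852 K/W
R_total = 0.06658 K/W;  Q = ΔT/R_total = 853/0.06658 = 12810 W
T_interface = T_inner − Q·ΣR(inner→interface) = 1157 − 12800×0.00564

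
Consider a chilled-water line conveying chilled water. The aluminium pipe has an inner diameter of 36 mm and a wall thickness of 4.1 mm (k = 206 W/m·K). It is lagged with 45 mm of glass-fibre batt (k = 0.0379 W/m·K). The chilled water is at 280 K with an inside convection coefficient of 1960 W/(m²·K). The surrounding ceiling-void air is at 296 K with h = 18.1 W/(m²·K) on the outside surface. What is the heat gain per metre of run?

q′ ≈ 3.33 W/m

Per-layer cylindrical resistances, series-summed:
R_inner film = 1/(h_i·2πr₁L) = 1/(1960×2π×0.018×1) = 0.004511 K/W
R_aluminium pipe wall = ln(22.1/18)/(2π×206×1) = 1.585×10^-4 K/W
R_glass-fibre batt = ln(67.1/22.1)/(2π×0.0379×1) = 4.664 K/W
R_outer film = 1/(h_o·2πr_oL) = 1/(18.1×2π×0.0671×1) = 0.131 K/W
R_total = 4.8 K/W
Q = ΔT/R_total = 16/4.8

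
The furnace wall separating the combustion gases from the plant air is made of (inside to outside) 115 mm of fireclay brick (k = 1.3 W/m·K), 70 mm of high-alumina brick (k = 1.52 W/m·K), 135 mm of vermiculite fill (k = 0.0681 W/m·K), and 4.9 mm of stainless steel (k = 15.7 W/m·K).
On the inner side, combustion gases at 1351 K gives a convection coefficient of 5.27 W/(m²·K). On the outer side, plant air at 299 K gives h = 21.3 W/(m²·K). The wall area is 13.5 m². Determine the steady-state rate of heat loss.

Q ≈ 6030 W

Treating each layer as a thermal resistance in series:
R_inner film = 1/(h_i·A) = 1/(5.27×13.5) = 0.01406 K/W
R_fireclay brick = L/(kA) = 0.115/(1.3×13.5) = 0.006553 K/W
R_high-alumina brick = L/(kA) = 0.07/(1.52×13.5) = 0.003411 K/W
R_vermiculite fill = L/(kA) = 0.135/(0.0681×13.5) = 0.1468 K/W
R_stainless steel = L/(kA) = 0.0049/(15.7×13.5) = 2.312×10^-5 K/W
R_outer film = 1/(h_o·A) = 1/(21.3×13.5) = 0.003478 K/W
R_total = 0.1744 K/W
Q = ΔT / R_total = 1052 / 0.1744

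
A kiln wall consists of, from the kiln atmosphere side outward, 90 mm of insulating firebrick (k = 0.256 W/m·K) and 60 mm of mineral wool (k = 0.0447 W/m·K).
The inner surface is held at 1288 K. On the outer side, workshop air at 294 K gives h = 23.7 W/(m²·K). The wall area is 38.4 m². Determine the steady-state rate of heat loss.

Q ≈ 22000 W

Using the resistance-network approach (series):
R_insulating firebrick = L/(kA) = 0.09/(0.256×38.4) = 0.009155 K/W
R_mineral wool = L/(kA) = 0.06/(0.0447×38.4) = 0.03496 K/W
R_outer film = 1/(h_o·A) = 1/(23.7×38.4) = 0.001099 K/W
R_total = 0.04521 K/W
Q = ΔT / R_total = 994 / 0.04521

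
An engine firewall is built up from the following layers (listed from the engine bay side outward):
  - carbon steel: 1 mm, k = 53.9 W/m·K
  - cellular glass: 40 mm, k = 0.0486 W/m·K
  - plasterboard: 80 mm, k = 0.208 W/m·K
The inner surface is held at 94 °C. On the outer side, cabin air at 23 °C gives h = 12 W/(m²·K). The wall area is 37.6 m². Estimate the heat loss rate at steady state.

Using the resistance-network approach (series):
R_carbon steel = L/(kA) = 0.001/(53.9×37.6) = 4.934×10^-7 K/W
R_cellular glass = L/(kA) = 0.04/(0.0486×37.6) = 0.02189 K/W
R_plasterboard = L/(kA) = 0.08/(0.208×37.6) = 0.01023 K/W
R_outer film = 1/(h_o·A) = 1/(12×37.6) = 0.002216 K/W
R_total = 0.03434 K/W
Q = ΔT / R_total = 71 / 0.03434

Q ≈ 2070 W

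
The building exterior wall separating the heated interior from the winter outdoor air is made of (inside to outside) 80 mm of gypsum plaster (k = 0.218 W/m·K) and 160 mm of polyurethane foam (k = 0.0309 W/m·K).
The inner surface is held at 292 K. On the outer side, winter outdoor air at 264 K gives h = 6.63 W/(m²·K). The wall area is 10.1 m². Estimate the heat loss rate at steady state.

Model the wall as resistances in series:
R_gypsum plaster = L/(kA) = 0.08/(0.218×10.1) = 0.03633 K/W
R_polyurethane foam = L/(kA) = 0.16/(0.0309×10.1) = 0.5127 K/W
R_outer film = 1/(h_o·A) = 1/(6.63×10.1) = 0.01493 K/W
R_total = 0.5639 K/W
Q = ΔT / R_total = 28 / 0.5639

Q ≈ 49.7 W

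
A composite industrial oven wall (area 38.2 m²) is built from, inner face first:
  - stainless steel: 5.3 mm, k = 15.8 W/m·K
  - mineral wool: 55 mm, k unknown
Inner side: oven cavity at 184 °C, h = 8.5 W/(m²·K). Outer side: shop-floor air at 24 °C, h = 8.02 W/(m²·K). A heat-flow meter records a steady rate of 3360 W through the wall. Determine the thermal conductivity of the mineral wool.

Model the wall as resistances in series:
R_inner film = 1/(h_i·A) = 1/(8.5×38.2) = 0.00308 K/W
R_stainless steel = L/(kA) = 0.0053/(15.8×38.2) = 8.781×10^-6 K/W
R_outer film = 1/(h_o·A) = 1/(8.02×38.2) = 0.003264 K/W
Sum of known resistances R_other = 0.006353 K/W
Total R = ΔT/Q = 160/3360 = 0.04762 K/W
R_mineral wool = R_total − R_other = 0.04127 K/W
k = L/(R·A) = 0.055/(0.04127×38.2)

k ≈ 0.0349 W/(m·K)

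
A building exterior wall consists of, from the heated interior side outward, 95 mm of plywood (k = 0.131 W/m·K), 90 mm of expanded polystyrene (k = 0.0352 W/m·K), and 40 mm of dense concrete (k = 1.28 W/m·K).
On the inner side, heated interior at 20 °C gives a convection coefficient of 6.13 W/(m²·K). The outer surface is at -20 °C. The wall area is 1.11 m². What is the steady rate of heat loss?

Q ≈ 12.8 W

Model the wall as resistances in series:
R_inner film = 1/(h_i·A) = 1/(6.13×1.11) = 0.147 K/W
R_plywood = L/(kA) = 0.095/(0.131×1.11) = 0.6533 K/W
R_expanded polystyrene = L/(kA) = 0.09/(0.0352×1.11) = 2.303 K/W
R_dense concrete = L/(kA) = 0.04/(1.28×1.11) = 0.02815 K/W
R_total = 3.132 K/W
Q = ΔT / R_total = 40 / 3.132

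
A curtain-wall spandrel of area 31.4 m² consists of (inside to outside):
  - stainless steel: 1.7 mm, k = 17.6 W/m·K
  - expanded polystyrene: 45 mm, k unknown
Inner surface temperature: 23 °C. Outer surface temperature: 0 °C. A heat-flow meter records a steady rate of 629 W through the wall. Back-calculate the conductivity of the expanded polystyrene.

Treating each layer as a thermal resistance in series:
R_stainless steel = L/(kA) = 0.0017/(17.6×31.4) = 3.076×10^-6 K/W
Sum of known resistances R_other = 3.076×10^-6 K/W
Total R = ΔT/Q = 23/629 = 0.03657 K/W
R_expanded polystyrene = R_total − R_other = 0.03656 K/W
k = L/(R·A) = 0.045/(0.03656×31.4)

k ≈ 0.0392 W/(m·K)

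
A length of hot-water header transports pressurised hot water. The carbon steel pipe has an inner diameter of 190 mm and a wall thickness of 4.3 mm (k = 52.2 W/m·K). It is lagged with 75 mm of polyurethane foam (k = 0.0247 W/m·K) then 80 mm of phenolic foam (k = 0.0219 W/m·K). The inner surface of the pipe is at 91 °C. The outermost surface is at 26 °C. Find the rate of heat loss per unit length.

For a radial system each layer contributes R = ln(r_out/r_in)/(2πkL); films add R = 1/(hA).
R_carbon steel pipe wall = ln(99.3/95)/(2π×52.2×1) = 1.35×10^-4 K/W
R_polyurethane foam = ln(174.3/99.3)/(2π×0.0247×1) = 3.625 K/W
R_phenolic foam = ln(254.3/174.3)/(2π×0.0219×1) = 2.745 K/W
R_total = 6.371 K/W
Q = ΔT/R_total = 65/6.371

q′ ≈ 10.2 W/m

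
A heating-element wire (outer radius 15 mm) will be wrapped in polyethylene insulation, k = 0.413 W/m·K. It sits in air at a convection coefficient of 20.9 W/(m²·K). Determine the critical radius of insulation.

For a cylinder r_cr = k/h = 0.413/20.9
r_cr = 19.8 mm; since the bare radius (15 mm) is below r_cr, adding a thin layer of insulation will *increase* heat loss.

r_cr ≈ 19.8 mm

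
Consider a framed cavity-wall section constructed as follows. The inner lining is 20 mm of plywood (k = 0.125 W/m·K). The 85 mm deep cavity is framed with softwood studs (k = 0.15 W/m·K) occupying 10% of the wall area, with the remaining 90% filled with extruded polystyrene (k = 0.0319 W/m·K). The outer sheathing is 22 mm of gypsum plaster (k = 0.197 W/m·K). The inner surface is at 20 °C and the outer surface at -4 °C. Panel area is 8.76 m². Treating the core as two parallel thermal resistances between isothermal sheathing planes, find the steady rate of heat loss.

Q ≈ 94.9 W

Sheathing layers in series; stud and cavity paths in parallel between them.
R_inner = 0.02/(0.125×8.76) = 0.01826 K/W
R_stud  = 0.085/(0.15×0.1×8.76) = 0.6469 K/W
R_cav   = 0.085/(0.0319×0.9×8.76) = 0.338 K/W
1/R_core = 1/R_stud + 1/R_cav → R_core = 0.222 K/W
R_outer = 0.022/(0.197×8.76) = 0.01275 K/W
R_total = 0.253 K/W
Q = ΔT/R_total = 24/0.253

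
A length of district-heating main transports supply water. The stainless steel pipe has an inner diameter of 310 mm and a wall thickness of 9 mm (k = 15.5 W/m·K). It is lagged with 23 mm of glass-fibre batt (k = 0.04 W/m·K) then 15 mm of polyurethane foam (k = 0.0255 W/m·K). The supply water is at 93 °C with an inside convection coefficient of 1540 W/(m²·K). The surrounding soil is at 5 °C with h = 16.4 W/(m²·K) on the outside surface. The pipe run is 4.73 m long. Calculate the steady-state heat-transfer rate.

Per-layer cylindrical resistances, series-summed:
R_inner film = 1/(h_i·2πr₁L) = 1/(1540×2π×0.155×4.73) = 1.41×10^-4 K/W
R_stainless steel pipe wall = ln(164/155)/(2π×15.5×4.73) = 1.225×10^-4 K/W
R_glass-fibre batt = ln(187/164)/(2π×0.04×4.73) = 0.1104 K/W
R_polyurethane foam = ln(202/187)/(2π×0.0255×4.73) = 0.1018 K/W
R_outer film = 1/(h_o·2πr_oL) = 1/(16.4×2π×0.202×4.73) = 0.01016 K/W
R_total = 0.2226 K/W
Q = ΔT/R_total = 88/0.2226

Q ≈ 395 W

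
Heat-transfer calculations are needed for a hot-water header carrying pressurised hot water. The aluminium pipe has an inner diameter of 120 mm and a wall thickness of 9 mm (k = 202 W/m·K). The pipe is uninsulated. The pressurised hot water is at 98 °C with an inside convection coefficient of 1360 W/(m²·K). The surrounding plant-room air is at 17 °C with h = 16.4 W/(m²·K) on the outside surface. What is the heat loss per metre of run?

For a radial system each layer contributes R = ln(r_out/r_in)/(2πkL); films add R = 1/(hA).
R_inner film = 1/(h_i·2πr₁L) = 1/(1360×2π×0.06×1) = 0.00195 K/W
R_aluminium pipe wall = ln(69/60)/(2π×202×1) = 1.101×10^-4 K/W
R_outer film = 1/(h_o·2πr_oL) = 1/(16.4×2π×0.069×1) = 0.1406 K/W
R_total = 0.1427 K/W
Q = ΔT/R_total = 81/0.1427

q′ ≈ 568 W/m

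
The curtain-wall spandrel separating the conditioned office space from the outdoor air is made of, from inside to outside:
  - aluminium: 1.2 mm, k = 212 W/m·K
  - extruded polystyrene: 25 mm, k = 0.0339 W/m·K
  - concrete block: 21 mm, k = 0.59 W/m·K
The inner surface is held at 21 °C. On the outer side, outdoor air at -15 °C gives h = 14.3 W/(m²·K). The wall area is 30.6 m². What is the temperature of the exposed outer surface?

Thermal resistances in series:
R_aluminium = L/(kA) = 0.0012/(212×30.6) = 1.85×10^-7 K/W
R_extruded polystyrene = L/(kA) = 0.025/(0.0339×30.6) = 0.0241 K/W
R_concrete block = L/(kA) = 0.021/(0.59×30.6) = 0.001163 K/W
R_outer film = 1/(h_o·A) = 1/(14.3×30.6) = 0.002285 K/W
R_total = 0.02755 K/W;  Q = ΔT/R_total = 36/0.02755 = 1307 W
T_interface = T_inner − Q·ΣR(inner→interface) = 21 − 1310×0.02526

T ≈ -12 °C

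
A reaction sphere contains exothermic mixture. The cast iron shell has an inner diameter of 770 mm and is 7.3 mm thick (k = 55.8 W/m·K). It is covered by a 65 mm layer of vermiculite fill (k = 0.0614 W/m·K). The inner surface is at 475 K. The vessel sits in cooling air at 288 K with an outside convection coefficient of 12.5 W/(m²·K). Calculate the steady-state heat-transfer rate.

Radial (spherical) resistances in series:
R_cast iron shell = (1/0.385 − 1/0.3923)/(4π×55.8) = 6.893×10^-5 K/W
R_vermiculite fill = (1/0.3923 − 1/0.4573)/(4π×0.0614) = 0.4696 K/W
R_outer film = 1/(h·4πr_o²) = 1/(12.5×4π×0.4573²) = 0.03044 K/W
R_total = 0.5001 K/W
Q = ΔT/R_total = 187/0.5001

Q ≈ 374 W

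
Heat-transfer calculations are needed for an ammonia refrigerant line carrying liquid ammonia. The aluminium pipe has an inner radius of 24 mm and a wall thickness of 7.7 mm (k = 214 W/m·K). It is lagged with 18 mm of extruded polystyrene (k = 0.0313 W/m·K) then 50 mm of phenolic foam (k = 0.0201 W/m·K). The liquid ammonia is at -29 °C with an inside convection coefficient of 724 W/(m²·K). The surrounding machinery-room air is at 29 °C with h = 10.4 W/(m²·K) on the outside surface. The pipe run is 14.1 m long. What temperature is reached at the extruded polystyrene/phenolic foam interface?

Radial resistances (cylindrical: R_cond = ln(r_o/r_i)/(2πkL), R_conv = 1/(h·2πrL)):
R_inner film = 1/(h_i·2πr₁L) = 1/(724×2π×0.024×14.1) = 6.496×10^-4 K/W
R_aluminium pipe wall = ln(31.7/24)/(2π×214×14.1) = 1.468×10^-5 K/W
R_extruded polystyrene = ln(49.7/31.7)/(2π×0.0313×14.1) = 0.1622 K/W
R_phenolic foam = ln(99.7/49.7)/(2π×0.0201×14.1) = 0.3909 K/W
R_outer film = 1/(h_o·2πr_oL) = 1/(10.4×2π×0.0997×14.1) = 0.01089 K/W
R_total = 0.5647 K/W
Q = ΔT/R_total = 58/0.5647
Q = 103 W
T_interface = T_inner + Q·ΣR(inner→interface) = -29 + 103×0.1628

T ≈ -12.3 °C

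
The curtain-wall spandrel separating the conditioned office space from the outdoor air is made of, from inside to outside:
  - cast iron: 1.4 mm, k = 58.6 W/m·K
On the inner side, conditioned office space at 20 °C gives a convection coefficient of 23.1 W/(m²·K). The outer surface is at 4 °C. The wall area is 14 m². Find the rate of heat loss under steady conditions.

Q ≈ 5170 W

Thermal resistances in series:
R_inner film = 1/(h_i·A) = 1/(23.1×14) = 0.003092 K/W
R_cast iron = L/(kA) = 0.0014/(58.6×14) = 1.706×10^-6 K/W
R_total = 0.003094 K/W
Q = ΔT / R_total = 16 / 0.003094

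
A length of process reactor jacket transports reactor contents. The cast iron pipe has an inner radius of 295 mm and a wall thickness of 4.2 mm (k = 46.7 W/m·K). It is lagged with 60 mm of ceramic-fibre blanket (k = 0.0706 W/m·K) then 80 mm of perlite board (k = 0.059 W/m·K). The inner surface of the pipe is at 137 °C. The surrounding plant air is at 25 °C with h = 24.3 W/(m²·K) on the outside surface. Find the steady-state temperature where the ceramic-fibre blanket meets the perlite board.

Treating each annulus and film as a series resistance:
R_cast iron pipe wall = ln(299.2/295)/(2π×46.7×1) = 4.818×10^-5 K/W
R_ceramic-fibre blanket = ln(359.2/299.2)/(2π×0.0706×1) = 0.412 K/W
R_perlite board = ln(439.2/359.2)/(2π×0.059×1) = 0.5424 K/W
R_outer film = 1/(h_o·2πr_oL) = 1/(24.3×2π×0.4392×1) = 0.01491 K/W
R_total = 0.9694 K/W
Q = ΔT/R_total = 112/0.9694
Q = 116 W/m
T_interface = T_inner − Q·ΣR(inner→interface) = 137 − 116×0.4121

T ≈ 89.4 °C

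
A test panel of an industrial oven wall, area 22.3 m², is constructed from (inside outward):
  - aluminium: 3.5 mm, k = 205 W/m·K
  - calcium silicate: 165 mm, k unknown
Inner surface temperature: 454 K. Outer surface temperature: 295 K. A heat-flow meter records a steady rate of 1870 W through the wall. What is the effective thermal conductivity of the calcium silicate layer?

Treating each layer as a thermal resistance in series:
R_aluminium = L/(kA) = 0.0035/(205×22.3) = 7.656×10^-7 K/W
Sum of known resistances R_other = 7.656×10^-7 K/W
Total R = ΔT/Q = 159/1870 = 0.08503 K/W
R_calcium silicate = R_total − R_other = 0.08503 K/W
k = L/(R·A) = 0.165/(0.08503×22.3)

k ≈ 0.087 W/(m·K)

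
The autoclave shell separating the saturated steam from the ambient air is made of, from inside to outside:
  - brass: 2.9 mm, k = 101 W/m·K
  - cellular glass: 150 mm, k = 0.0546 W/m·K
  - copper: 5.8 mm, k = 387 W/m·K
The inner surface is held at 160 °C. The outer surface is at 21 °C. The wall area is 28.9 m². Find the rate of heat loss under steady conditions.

Model the wall as resistances in series:
R_brass = L/(kA) = 0.0029/(101×28.9) = 9.935×10^-7 K/W
R_cellular glass = L/(kA) = 0.15/(0.0546×28.9) = 0.09506 K/W
R_copper = L/(kA) = 0.0058/(387×28.9) = 5.186×10^-7 K/W
R_total = 0.09506 K/W
Q = ΔT / R_total = 139 / 0.09506

Q ≈ 1460 W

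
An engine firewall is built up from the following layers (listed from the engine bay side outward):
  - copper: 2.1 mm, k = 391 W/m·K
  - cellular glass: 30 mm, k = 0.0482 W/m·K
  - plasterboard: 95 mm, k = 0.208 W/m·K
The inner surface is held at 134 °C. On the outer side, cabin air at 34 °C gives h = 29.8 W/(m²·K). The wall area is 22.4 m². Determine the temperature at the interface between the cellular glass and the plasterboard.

Treating each layer as a thermal resistance in series:
R_copper = L/(kA) = 0.0021/(391×22.4) = 2.398×10^-7 K/W
R_cellular glass = L/(kA) = 0.03/(0.0482×22.4) = 0.02779 K/W
R_plasterboard = L/(kA) = 0.095/(0.208×22.4) = 0.02039 K/W
R_outer film = 1/(h_o·A) = 1/(29.8×22.4) = 0.001498 K/W
R_total = 0.04967 K/W;  Q = ΔT/R_total = 100/0.04967 = 2013 W
T_interface = T_inner − Q·ΣR(inner→interface) = 134 − 2010×0.02779

T ≈ 78.1 °C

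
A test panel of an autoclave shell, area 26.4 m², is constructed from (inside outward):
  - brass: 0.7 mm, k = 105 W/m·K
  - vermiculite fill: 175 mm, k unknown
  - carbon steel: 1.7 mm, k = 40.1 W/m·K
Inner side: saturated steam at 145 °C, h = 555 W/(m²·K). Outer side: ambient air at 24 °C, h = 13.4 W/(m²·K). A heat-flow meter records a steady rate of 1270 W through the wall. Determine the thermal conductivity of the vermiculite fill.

Using the resistance-network approach (series):
R_inner film = 1/(h_i·A) = 1/(555×26.4) = 6.825×10^-5 K/W
R_brass = L/(kA) = 0.0007/(105×26.4) = 2.525×10^-7 K/W
R_carbon steel = L/(kA) = 0.0017/(40.1×26.4) = 1.606×10^-6 K/W
R_outer film = 1/(h_o·A) = 1/(13.4×26.4) = 0.002827 K/W
Sum of known resistances R_other = 0.002897 K/W
Total R = ΔT/Q = 121/1270 = 0.09528 K/W
R_vermiculite fill = R_total − R_other = 0.09238 K/W
k = L/(R·A) = 0.175/(0.09238×26.4)

k ≈ 0.0718 W/(m·K)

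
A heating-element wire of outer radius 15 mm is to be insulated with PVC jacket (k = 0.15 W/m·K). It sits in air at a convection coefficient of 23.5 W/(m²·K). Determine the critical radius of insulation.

For a cylinder r_cr = k/h = 0.15/23.5
r_cr = 6.38 mm; since the bare radius (15 mm) is above r_cr, any added insulation will reduce heat loss.

r_cr ≈ 6.38 mm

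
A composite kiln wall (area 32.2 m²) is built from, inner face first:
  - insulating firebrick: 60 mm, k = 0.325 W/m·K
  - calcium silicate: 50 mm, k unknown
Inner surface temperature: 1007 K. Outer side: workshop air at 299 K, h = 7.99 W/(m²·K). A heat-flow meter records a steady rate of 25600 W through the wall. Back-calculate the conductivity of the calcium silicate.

k ≈ 0.0861 W/(m·K)

Using the resistance-network approach (series):
R_insulating firebrick = L/(kA) = 0.06/(0.325×32.2) = 0.005733 K/W
R_outer film = 1/(h_o·A) = 1/(7.99×32.2) = 0.003887 K/W
Sum of known resistances R_other = 0.00962 K/W
Total R = ΔT/Q = 708/25600 = 0.02766 K/W
R_calcium silicate = R_total − R_other = 0.01804 K/W
k = L/(R·A) = 0.05/(0.01804×32.2)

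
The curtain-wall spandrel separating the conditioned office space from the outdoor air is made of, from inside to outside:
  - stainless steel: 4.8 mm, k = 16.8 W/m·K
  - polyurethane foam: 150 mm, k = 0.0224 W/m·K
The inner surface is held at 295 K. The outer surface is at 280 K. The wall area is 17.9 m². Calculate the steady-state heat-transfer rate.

Q ≈ 40.1 W

Model the wall as resistances in series:
R_stainless steel = L/(kA) = 0.0048/(16.8×17.9) = 1.596×10^-5 K/W
R_polyurethane foam = L/(kA) = 0.15/(0.0224×17.9) = 0.3741 K/W
R_total = 0.3741 K/W
Q = ΔT / R_total = 15 / 0.3741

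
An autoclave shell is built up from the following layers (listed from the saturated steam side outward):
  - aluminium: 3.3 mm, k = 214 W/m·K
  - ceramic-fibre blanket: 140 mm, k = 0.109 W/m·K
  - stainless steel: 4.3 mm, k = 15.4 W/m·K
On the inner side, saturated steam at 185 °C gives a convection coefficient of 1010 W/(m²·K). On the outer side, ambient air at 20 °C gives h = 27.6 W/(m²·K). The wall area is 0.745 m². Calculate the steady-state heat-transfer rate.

Series thermal resistances:
R_inner film = 1/(h_i·A) = 1/(1010×0.745) = 0.001329 K/W
R_aluminium = L/(kA) = 0.0033/(214×0.745) = 2.07×10^-5 K/W
R_ceramic-fibre blanket = L/(kA) = 0.14/(0.109×0.745) = 1.724 K/W
R_stainless steel = L/(kA) = 0.0043/(15.4×0.745) = 3.748×10^-4 K/W
R_outer film = 1/(h_o·A) = 1/(27.6×0.745) = 0.04863 K/W
R_total = 1.774 K/W
Q = ΔT / R_total = 165 / 1.774

Q ≈ 93 W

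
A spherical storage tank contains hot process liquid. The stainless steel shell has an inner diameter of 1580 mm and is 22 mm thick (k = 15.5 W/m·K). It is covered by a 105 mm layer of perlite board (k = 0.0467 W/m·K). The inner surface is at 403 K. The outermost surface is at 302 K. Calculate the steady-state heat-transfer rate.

Spherical conduction: R = (1/r_in − 1/r_out)/(4πk) per layer; series-sum.
R_stainless steel shell = (1/0.79 − 1/0.812)/(4π×15.5) = 1.761×10^-4 K/W
R_perlite board = (1/0.812 − 1/0.917)/(4π×0.0467) = 0.2403 K/W
R_total = 0.2405 K/W
Q = ΔT/R_total = 101/0.2405

Q ≈ 420 W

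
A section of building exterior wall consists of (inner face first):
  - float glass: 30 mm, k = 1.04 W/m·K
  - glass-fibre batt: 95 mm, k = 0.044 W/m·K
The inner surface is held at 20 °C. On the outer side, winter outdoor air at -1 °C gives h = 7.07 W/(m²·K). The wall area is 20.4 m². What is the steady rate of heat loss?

Using the resistance-network approach (series):
R_float glass = L/(kA) = 0.03/(1.04×20.4) = 0.001414 K/W
R_glass-fibre batt = L/(kA) = 0.095/(0.044×20.4) = 0.1058 K/W
R_outer film = 1/(h_o·A) = 1/(7.07×20.4) = 0.006933 K/W
R_total = 0.1142 K/W
Q = ΔT / R_total = 21 / 0.1142

Q ≈ 184 W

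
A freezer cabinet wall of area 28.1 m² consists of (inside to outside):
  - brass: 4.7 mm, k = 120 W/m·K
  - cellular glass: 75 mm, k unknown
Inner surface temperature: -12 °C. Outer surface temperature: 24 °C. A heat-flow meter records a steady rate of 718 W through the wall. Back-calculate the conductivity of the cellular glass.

k ≈ 0.0532 W/(m·K)

Thermal resistances in series:
R_brass = L/(kA) = 0.0047/(120×28.1) = 1.394×10^-6 K/W
Sum of known resistances R_other = 1.394×10^-6 K/W
Total R = ΔT/Q = 36/718 = 0.05014 K/W
R_cellular glass = R_total − R_other = 0.05014 K/W
k = L/(R·A) = 0.075/(0.05014×28.1)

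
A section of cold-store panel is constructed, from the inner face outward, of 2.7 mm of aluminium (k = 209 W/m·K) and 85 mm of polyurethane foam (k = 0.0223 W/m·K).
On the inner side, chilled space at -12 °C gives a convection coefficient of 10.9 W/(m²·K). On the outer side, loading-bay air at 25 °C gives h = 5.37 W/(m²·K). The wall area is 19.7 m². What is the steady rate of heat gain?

Using the resistance-network approach (series):
R_inner film = 1/(h_i·A) = 1/(10.9×19.7) = 0.004657 K/W
R_aluminium = L/(kA) = 0.0027/(209×19.7) = 6.558×10^-7 K/W
R_polyurethane foam = L/(kA) = 0.085/(0.0223×19.7) = 0.1935 K/W
R_outer film = 1/(h_o·A) = 1/(5.37×19.7) = 0.009453 K/W
R_total = 0.2076 K/W
Q = ΔT / R_total = 37 / 0.2076

Q ≈ 178 W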